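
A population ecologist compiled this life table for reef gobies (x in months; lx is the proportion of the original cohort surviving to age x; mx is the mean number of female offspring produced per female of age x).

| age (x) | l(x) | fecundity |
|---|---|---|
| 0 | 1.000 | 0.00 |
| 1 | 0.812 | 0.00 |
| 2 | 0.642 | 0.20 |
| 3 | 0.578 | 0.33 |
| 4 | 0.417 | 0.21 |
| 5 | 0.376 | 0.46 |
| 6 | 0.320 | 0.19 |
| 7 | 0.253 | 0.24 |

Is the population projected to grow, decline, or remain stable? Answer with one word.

declining

R0 = Σ lx·mx = 0 + 0 + 0.1284 + 0.19074 + 0.08757 + 0.17296 + 0.0608 + 0.06072 = 0.70119
R0 < 1, so the population is declining.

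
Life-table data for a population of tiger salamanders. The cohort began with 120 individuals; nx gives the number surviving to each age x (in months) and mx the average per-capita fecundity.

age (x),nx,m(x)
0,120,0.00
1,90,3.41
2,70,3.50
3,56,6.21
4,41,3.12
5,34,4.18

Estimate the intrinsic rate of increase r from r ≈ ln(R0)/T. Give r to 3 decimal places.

lx = nx/n0 = nx/120: 1, 0.75, 0.58333…, 0.46667…, 0.34167…, 0.28333…
R0 = Σ lx·mx = 0 + 2.5575 + 2.04167… + 2.898… + 1.066… + 1.18433… = 9.7475…
Σ x·lx·mx = 25.5205…; T = 25.5205…/9.7475… = 2.61816…
r ≈ ln(R0)/T = ln(9.7475…)/2.61816… = 0.8697… → 0.870

0.870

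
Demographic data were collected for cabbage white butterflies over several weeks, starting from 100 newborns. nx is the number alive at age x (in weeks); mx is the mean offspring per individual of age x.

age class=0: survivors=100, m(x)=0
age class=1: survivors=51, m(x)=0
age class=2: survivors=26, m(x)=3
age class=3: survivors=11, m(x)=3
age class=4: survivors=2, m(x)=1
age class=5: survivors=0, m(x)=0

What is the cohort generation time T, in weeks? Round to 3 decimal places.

lx = nx/n0 = nx/100: 1, 0.51, 0.26, 0.11, 0.02, 0
lx·mx: 0, 0, 0.78, 0.33, 0.02, 0 → R0 = 1.13
x·lx·mx: 0, 0, 1.56, 0.99, 0.08, 0 → Σ = 2.63
T = 2.63 / 1.13 = 2.327434… → 2.327

2.327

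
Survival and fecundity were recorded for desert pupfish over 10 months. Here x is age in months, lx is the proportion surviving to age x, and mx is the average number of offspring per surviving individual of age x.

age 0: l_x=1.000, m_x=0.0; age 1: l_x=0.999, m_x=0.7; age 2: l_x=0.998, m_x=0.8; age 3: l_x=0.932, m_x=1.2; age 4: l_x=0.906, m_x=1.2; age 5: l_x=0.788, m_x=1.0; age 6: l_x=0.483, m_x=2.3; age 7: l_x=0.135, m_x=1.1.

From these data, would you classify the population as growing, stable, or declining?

growing

R0 = Σ lx·mx = 0 + 0.6993 + 0.7984 + 1.1184 + 1.0872 + 0.788 + 1.1109 + 0.1485 = 5.7507
R0 > 1, so the population is growing.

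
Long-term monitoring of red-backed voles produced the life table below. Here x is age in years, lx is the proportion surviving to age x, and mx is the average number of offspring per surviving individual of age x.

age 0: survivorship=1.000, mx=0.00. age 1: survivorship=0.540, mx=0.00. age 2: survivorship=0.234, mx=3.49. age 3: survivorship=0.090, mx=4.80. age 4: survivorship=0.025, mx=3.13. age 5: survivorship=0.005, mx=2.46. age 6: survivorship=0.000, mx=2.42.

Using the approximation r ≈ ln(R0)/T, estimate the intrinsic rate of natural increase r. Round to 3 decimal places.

0.118

R0 = Σ lx·mx = 0 + 0 + 0.81666 + 0.432 + 0.07825 + 0.0123 + 0 = 1.33921
Σ x·lx·mx = 3.30382; T = 3.30382/1.33921 = 2.46699…
r ≈ ln(R0)/T = ln(1.33921)/2.46699… = 0.1184… → 0.118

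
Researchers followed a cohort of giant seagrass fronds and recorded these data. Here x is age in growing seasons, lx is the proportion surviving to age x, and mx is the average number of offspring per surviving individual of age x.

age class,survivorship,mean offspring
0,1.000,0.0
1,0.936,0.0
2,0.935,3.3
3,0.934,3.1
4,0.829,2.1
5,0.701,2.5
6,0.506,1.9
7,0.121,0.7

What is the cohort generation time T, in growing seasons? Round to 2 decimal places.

lx·mx: 0, 0, 3.0855, 2.8954, 1.7409, 1.7525, 0.9614, 0.0847 → R0 = 10.5204
x·lx·mx: 0, 0, 6.171, 8.6862, 6.9636, 8.7625, 5.7684, 0.5929 → Σ = 36.9446
T = 36.9446 / 10.5204 = 3.511711… → 3.51

3.51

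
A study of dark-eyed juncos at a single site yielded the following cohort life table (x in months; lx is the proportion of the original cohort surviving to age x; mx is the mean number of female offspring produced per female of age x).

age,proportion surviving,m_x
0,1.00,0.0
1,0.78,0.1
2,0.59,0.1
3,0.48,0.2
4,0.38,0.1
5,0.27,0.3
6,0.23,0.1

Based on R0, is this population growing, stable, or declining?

declining

R0 = Σ lx·mx = 0 + 0.078 + 0.059 + 0.096 + 0.038 + 0.081 + 0.023 = 0.375
R0 < 1, so the population is declining.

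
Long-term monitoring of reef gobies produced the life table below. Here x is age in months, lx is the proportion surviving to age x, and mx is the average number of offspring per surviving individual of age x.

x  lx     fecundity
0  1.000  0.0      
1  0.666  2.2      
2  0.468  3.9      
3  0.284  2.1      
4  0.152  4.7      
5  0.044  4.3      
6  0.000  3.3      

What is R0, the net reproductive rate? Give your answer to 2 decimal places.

lx·mx by age: 0, 1.4652, 1.8252, 0.5964, 0.7144, 0.1892, 0
R0 = Σ lx·mx = 4.7904 → 4.79

4.79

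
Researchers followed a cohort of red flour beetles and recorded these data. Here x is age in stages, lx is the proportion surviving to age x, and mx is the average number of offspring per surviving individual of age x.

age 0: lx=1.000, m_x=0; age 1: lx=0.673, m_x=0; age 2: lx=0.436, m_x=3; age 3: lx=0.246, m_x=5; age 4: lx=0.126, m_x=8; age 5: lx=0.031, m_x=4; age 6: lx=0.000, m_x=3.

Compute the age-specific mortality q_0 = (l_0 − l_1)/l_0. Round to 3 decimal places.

q_0 = (l_0 − l_1) / l_0 = (1 − 0.673) / 1
     = 0.327 / 1 = 0.327 → 0.327

0.327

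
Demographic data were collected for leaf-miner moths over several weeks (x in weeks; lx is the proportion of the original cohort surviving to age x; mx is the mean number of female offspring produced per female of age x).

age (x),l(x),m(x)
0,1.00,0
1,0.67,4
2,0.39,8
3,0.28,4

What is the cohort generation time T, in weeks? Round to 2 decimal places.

lx·mx: 0, 2.68, 3.12, 1.12 → R0 = 6.92
x·lx·mx: 0, 2.68, 6.24, 3.36 → Σ = 12.28
T = 12.28 / 6.92 = 1.774566… → 1.77

1.77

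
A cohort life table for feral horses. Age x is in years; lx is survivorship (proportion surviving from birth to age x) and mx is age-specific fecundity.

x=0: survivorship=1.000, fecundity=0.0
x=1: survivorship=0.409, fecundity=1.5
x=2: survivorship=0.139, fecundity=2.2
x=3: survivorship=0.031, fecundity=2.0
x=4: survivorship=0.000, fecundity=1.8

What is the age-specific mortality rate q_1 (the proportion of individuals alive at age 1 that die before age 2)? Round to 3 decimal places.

q_1 = (l_1 − l_2) / l_1 = (0.409 − 0.139) / 0.409
     = 0.27 / 0.409 = 0.660147… → 0.660

0.660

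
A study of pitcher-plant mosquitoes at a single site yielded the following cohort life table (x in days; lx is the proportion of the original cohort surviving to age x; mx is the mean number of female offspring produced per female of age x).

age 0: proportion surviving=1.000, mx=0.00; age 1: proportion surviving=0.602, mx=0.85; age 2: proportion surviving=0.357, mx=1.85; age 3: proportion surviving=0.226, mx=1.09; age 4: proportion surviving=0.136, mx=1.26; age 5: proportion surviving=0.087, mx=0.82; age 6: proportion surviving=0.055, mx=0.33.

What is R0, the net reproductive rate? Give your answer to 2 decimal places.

lx·mx by age: 0, 0.5117, 0.66045, 0.24634, 0.17136, 0.07134, 0.01815
R0 = Σ lx·mx = 1.67934 → 1.68

1.68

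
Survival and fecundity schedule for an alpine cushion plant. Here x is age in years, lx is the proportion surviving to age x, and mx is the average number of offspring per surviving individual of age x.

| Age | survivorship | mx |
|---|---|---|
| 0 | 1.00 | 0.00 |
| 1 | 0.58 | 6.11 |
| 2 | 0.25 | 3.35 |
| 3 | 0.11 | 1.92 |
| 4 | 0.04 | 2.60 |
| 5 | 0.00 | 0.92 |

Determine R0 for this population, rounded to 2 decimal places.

4.70

lx·mx by age: 0, 3.5438, 0.8375, 0.2112, 0.104, 0
R0 = Σ lx·mx = 4.6965 → 4.70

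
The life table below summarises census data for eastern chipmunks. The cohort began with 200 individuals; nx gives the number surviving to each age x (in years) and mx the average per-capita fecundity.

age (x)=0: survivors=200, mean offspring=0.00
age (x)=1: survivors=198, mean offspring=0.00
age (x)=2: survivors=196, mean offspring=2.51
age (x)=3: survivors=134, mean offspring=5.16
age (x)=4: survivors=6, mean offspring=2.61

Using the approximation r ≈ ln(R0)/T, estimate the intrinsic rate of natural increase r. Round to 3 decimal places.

lx = nx/n0 = nx/200: 1, 0.99, 0.98, 0.67, 0.03
R0 = Σ lx·mx = 0 + 0 + 2.4598 + 3.4572 + 0.0783 = 5.9953
Σ x·lx·mx = 15.6044; T = 15.6044/5.9953 = 2.60277…
r ≈ ln(R0)/T = ln(5.9953)/2.60277… = 0.6881… → 0.688

0.688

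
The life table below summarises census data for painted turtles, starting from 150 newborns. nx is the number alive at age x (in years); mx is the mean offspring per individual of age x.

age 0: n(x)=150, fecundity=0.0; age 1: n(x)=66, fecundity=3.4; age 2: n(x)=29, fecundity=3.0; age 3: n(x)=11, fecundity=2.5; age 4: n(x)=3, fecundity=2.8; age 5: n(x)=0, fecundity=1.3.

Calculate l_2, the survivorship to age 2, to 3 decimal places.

l_2 = n_2/n_0 = 29/150 = 0.193333… → 0.193

0.193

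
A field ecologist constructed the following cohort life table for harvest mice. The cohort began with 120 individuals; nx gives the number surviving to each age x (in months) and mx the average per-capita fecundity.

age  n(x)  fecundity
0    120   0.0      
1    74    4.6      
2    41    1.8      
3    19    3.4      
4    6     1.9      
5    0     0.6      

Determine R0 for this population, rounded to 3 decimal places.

lx = nx/n0 = nx/120: 1, 0.61667…, 0.34167…, 0.15833…, 0.05, 0
lx·mx by age: 0, 2.836667…, 0.615…, 0.538333…, 0.095, 0
R0 = Σ lx·mx = 4.085… → 4.085

4.085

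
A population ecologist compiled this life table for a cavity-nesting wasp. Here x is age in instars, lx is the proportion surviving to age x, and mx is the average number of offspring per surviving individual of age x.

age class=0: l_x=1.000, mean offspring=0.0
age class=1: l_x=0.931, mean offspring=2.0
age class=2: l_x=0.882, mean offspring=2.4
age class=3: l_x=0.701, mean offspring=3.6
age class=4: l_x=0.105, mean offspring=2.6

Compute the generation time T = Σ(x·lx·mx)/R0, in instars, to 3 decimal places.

lx·mx: 0, 1.862, 2.1168, 2.5236, 0.273 → R0 = 6.7754
x·lx·mx: 0, 1.862, 4.2336, 7.5708, 1.092 → Σ = 14.7584
T = 14.7584 / 6.7754 = 2.178233… → 2.178

2.178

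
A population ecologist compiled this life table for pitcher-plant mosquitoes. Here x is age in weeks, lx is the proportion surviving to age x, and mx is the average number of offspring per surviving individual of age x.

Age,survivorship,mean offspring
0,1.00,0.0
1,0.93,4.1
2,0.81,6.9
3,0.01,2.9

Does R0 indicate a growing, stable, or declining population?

growing

R0 = Σ lx·mx = 0 + 3.813 + 5.589 + 0.029 = 9.431
R0 > 1, so the population is growing.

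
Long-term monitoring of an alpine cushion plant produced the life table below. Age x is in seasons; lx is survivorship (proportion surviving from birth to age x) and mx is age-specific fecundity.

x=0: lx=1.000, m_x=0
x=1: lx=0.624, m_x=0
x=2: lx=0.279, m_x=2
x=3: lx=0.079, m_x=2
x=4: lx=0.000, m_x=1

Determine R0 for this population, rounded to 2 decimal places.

0.72

lx·mx by age: 0, 0, 0.558, 0.158, 0
R0 = Σ lx·mx = 0.716 → 0.72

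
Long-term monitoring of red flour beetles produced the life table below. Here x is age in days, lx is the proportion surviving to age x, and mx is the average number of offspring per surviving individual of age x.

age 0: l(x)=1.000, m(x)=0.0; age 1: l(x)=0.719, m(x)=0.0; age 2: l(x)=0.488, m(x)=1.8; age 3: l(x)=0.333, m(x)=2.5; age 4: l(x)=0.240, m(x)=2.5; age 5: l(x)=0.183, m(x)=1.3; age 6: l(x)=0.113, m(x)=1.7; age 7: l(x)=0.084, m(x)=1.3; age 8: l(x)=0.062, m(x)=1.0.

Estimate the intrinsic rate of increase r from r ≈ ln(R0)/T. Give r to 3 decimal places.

0.303

R0 = Σ lx·mx = 0 + 0 + 0.8784 + 0.8325 + 0.6 + 0.2379 + 0.1921 + 0.1092 + 0.062 = 2.9121
Σ x·lx·mx = 10.2568; T = 10.2568/2.9121 = 3.52213…
r ≈ ln(R0)/T = ln(2.9121)/3.52213… = 0.30347… → 0.303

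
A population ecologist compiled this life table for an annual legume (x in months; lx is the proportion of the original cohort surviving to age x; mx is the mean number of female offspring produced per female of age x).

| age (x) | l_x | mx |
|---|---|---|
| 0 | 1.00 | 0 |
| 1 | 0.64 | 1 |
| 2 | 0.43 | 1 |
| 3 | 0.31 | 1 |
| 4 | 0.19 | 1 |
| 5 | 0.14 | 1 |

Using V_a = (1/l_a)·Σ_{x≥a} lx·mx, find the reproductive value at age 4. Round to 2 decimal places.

1.74

lx·mx for x ≥ 4: 0.19, 0.14 → sum = 0.33
V_4 = 0.33 / l_4 = 0.33 / 0.19 = 1.736842… → 1.74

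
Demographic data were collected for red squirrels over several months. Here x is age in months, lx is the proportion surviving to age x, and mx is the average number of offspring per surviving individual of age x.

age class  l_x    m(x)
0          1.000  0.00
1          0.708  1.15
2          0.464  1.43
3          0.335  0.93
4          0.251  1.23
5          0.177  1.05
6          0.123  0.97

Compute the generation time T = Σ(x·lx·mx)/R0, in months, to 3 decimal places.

lx·mx: 0, 0.8142, 0.66352, 0.31155, 0.30873, 0.18585, 0.11931 → R0 = 2.40316
x·lx·mx: 0, 0.8142, 1.32704, 0.93465, 1.23492, 0.92925, 0.71586 → Σ = 5.95592
T = 5.95592 / 2.40316 = 2.47837… → 2.478

2.478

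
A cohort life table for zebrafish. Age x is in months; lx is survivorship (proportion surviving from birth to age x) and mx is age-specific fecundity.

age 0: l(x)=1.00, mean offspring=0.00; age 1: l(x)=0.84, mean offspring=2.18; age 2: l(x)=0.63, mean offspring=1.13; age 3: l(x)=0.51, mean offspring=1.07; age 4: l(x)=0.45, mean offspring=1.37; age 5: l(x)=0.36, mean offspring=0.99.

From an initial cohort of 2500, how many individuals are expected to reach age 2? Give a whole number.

Expected survivors = N0 · l_2 = 2500 × 0.63 = 1575 → 1575

1575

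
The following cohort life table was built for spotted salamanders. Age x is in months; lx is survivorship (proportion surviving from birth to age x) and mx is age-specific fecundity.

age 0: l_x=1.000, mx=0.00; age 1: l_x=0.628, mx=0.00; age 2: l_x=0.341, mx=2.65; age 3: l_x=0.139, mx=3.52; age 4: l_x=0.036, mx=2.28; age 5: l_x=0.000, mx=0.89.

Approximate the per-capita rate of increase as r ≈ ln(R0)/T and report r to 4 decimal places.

R0 = Σ lx·mx = 0 + 0 + 0.90365 + 0.48928 + 0.08208 + 0 = 1.47501
Σ x·lx·mx = 3.60346; T = 3.60346/1.47501 = 2.44301…
r ≈ ln(R0)/T = ln(1.47501)/2.44301… = 0.159093… → 0.1591

0.1591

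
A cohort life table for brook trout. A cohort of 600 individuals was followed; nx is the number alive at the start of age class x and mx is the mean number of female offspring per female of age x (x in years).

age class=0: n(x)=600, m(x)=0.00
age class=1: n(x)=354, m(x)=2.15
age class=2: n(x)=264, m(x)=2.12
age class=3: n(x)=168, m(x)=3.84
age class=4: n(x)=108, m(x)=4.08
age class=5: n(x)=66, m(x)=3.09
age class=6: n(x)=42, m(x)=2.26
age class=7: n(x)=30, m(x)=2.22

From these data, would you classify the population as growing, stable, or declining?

lx = nx/n0 = nx/600: 1, 0.59, 0.44, 0.28, 0.18, 0.11, 0.07, 0.05
R0 = Σ lx·mx = 0 + 1.2685 + 0.9328 + 1.0752 + 0.7344 + 0.3399 + 0.1582 + 0.111 = 4.62
R0 > 1, so the population is growing.

growing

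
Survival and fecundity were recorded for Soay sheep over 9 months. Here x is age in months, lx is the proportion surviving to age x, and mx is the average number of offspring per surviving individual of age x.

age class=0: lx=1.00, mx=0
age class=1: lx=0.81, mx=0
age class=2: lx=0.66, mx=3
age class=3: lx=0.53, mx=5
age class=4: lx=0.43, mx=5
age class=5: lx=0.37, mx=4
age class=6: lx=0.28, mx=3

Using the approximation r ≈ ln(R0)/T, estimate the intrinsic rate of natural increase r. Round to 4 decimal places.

R0 = Σ lx·mx = 0 + 0 + 1.98 + 2.65 + 2.15 + 1.48 + 0.84 = 9.1
Σ x·lx·mx = 32.95; T = 32.95/9.1 = 3.62088…
r ≈ ln(R0)/T = ln(9.1)/3.62088… = 0.609872… → 0.6099

0.6099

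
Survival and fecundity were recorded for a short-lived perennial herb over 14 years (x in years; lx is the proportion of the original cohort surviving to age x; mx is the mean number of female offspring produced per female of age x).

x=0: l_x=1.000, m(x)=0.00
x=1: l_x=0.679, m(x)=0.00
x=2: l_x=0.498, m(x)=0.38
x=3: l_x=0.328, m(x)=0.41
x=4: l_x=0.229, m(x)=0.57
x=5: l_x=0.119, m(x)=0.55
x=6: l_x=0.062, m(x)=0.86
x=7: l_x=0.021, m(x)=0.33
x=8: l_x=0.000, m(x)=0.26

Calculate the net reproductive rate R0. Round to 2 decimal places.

0.58

lx·mx by age: 0, 0, 0.18924, 0.13448, 0.13053, 0.06545, 0.05332, 0.00693, 0
R0 = Σ lx·mx = 0.57995 → 0.58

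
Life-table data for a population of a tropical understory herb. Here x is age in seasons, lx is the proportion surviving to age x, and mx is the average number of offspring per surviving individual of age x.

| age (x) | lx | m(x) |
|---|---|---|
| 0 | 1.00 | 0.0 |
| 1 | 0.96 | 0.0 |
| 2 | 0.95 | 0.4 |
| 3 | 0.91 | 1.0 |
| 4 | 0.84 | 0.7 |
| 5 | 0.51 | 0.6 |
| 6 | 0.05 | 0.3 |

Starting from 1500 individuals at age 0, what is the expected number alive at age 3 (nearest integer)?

Expected survivors = N0 · l_3 = 1500 × 0.91 = 1365 → 1365

1365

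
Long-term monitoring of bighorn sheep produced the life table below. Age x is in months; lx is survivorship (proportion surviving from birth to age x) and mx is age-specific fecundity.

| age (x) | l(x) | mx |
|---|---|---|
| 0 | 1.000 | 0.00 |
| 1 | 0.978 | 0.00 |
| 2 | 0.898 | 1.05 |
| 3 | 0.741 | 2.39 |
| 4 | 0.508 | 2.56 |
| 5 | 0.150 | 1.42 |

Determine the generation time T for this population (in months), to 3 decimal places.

lx·mx: 0, 0, 0.9429, 1.77099, 1.30048, 0.213 → R0 = 4.22737
x·lx·mx: 0, 0, 1.8858, 5.31297, 5.20192, 1.065 → Σ = 13.46569
T = 13.46569 / 4.22737 = 3.185359… → 3.185

3.185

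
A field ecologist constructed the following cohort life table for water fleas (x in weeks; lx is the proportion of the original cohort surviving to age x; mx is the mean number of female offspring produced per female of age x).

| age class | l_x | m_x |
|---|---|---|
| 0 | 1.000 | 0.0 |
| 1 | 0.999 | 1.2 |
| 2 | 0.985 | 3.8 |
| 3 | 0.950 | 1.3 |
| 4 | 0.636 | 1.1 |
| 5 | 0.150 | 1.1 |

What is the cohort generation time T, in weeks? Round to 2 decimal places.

2.27

lx·mx: 0, 1.1988, 3.743, 1.235, 0.6996, 0.165 → R0 = 7.0414
x·lx·mx: 0, 1.1988, 7.486, 3.705, 2.7984, 0.825 → Σ = 16.0132
T = 16.0132 / 7.0414 = 2.27415… → 2.27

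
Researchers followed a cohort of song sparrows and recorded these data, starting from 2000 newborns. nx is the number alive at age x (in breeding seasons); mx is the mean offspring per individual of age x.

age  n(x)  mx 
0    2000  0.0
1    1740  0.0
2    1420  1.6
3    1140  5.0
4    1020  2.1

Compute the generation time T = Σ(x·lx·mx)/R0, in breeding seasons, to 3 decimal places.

2.987

lx = nx/n0 = nx/2000: 1, 0.87, 0.71, 0.57, 0.51
lx·mx: 0, 0, 1.136, 2.85, 1.071 → R0 = 5.057
x·lx·mx: 0, 0, 2.272, 8.55, 4.284 → Σ = 15.106
T = 15.106 / 5.057 = 2.987147… → 2.987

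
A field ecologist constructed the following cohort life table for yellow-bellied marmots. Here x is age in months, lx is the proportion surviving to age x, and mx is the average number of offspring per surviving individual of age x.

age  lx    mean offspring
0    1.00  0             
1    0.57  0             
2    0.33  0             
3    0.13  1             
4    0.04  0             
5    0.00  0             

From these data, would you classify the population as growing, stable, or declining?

declining

R0 = Σ lx·mx = 0 + 0 + 0 + 0.13 + 0 + 0 = 0.13
R0 < 1, so the population is declining.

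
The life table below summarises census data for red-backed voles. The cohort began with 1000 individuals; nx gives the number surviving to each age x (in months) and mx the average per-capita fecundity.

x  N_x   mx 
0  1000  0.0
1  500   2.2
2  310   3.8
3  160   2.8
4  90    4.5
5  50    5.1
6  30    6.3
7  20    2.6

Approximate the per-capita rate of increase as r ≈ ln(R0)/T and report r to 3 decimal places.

lx = nx/n0 = nx/1000: 1, 0.5, 0.31, 0.16, 0.09, 0.05, 0.03, 0.02
R0 = Σ lx·mx = 0 + 1.1 + 1.178 + 0.448 + 0.405 + 0.255 + 0.189 + 0.052 = 3.627
Σ x·lx·mx = 9.193; T = 9.193/3.627 = 2.5346…
r ≈ ln(R0)/T = ln(3.627)/2.5346… = 0.50833… → 0.508

0.508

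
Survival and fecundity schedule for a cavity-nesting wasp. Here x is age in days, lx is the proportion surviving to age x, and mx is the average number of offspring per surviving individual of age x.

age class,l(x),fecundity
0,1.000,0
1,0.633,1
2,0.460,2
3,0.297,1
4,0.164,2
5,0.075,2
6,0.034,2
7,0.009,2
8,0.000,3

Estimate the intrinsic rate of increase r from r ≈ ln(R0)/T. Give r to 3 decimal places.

R0 = Σ lx·mx = 0 + 0.633 + 0.92 + 0.297 + 0.328 + 0.15 + 0.068 + 0.018 + 0 = 2.414
Σ x·lx·mx = 5.96; T = 5.96/2.414 = 2.46893…
r ≈ ln(R0)/T = ln(2.414)/2.46893… = 0.35695… → 0.357

0.357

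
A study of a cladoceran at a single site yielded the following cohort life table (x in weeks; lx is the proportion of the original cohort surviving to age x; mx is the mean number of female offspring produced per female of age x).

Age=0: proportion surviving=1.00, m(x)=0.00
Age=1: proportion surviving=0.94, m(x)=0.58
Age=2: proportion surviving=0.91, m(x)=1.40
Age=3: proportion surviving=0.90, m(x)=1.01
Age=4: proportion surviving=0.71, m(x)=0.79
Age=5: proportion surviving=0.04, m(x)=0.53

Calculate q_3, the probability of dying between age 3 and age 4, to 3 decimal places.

q_3 = (l_3 − l_4) / l_3 = (0.9 − 0.71) / 0.9
     = 0.19 / 0.9 = 0.211111… → 0.211

0.211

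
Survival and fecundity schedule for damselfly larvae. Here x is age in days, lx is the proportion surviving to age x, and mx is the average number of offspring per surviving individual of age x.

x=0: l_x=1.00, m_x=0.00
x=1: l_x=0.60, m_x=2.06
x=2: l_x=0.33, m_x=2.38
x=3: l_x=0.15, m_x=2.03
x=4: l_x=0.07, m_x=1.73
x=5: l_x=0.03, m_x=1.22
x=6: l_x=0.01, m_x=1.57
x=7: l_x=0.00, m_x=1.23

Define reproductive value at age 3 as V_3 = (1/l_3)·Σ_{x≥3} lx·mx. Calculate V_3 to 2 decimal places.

lx·mx for x ≥ 3: 0.3045, 0.1211, 0.0366, 0.0157, 0 → sum = 0.4779
V_3 = 0.4779 / l_3 = 0.4779 / 0.15 = 3.186 → 3.19

3.19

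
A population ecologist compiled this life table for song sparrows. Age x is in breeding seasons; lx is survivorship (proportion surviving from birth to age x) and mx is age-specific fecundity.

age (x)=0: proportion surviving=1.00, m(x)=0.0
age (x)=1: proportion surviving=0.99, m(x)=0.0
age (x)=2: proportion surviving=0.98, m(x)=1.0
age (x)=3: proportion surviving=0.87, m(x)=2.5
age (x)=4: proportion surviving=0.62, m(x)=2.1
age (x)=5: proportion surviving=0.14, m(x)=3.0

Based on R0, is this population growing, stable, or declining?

growing

R0 = Σ lx·mx = 0 + 0 + 0.98 + 2.175 + 1.302 + 0.42 = 4.877
R0 > 1, so the population is growing.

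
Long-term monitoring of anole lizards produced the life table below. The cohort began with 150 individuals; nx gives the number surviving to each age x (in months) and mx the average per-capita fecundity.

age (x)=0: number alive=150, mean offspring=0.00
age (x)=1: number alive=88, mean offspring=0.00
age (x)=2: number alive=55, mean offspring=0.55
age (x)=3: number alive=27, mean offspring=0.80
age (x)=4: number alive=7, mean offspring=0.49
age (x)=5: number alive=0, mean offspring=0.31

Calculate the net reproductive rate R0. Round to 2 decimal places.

lx = nx/n0 = nx/150: 1, 0.58667…, 0.36667…, 0.18, 0.04667…, 0
lx·mx by age: 0, 0, 0.201667…, 0.144, 0.022867…, 0
R0 = Σ lx·mx = 0.368533… → 0.37

0.37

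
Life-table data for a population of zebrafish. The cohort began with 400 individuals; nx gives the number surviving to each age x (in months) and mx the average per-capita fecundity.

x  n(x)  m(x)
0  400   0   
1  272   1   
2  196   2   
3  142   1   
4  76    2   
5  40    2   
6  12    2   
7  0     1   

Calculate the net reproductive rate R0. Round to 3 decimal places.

2.655

lx = nx/n0 = nx/400: 1, 0.68, 0.49, 0.355, 0.19, 0.1, 0.03, 0
lx·mx by age: 0, 0.68, 0.98, 0.355, 0.38, 0.2, 0.06, 0
R0 = Σ lx·mx = 2.655 → 2.655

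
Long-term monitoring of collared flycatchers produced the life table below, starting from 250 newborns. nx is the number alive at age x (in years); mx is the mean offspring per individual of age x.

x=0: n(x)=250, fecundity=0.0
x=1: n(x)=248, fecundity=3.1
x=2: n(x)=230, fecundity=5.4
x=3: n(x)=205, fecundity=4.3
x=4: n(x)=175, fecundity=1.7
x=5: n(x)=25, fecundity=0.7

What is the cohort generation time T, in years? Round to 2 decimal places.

lx = nx/n0 = nx/250: 1, 0.992, 0.92, 0.82, 0.7, 0.1
lx·mx: 0, 3.0752, 4.968, 3.526, 1.19, 0.07 → R0 = 12.8292
x·lx·mx: 0, 3.0752, 9.936, 10.578, 4.76, 0.35 → Σ = 28.6992
T = 28.6992 / 12.8292 = 2.237022… → 2.24

2.24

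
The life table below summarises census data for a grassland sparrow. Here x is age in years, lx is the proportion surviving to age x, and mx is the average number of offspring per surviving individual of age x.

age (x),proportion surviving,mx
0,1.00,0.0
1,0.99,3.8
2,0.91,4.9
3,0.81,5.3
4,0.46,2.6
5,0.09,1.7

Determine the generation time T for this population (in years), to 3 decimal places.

lx·mx: 0, 3.762, 4.459, 4.293, 1.196, 0.153 → R0 = 13.863
x·lx·mx: 0, 3.762, 8.918, 12.879, 4.784, 0.765 → Σ = 31.108
T = 31.108 / 13.863 = 2.243959… → 2.244

2.244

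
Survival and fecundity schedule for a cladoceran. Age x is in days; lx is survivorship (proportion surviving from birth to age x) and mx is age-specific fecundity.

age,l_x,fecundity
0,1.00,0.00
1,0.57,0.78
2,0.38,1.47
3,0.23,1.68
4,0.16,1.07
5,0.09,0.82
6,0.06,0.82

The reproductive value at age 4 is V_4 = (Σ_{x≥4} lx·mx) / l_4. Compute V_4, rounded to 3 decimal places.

1.839

lx·mx for x ≥ 4: 0.1712, 0.0738, 0.0492 → sum = 0.2942
V_4 = 0.2942 / l_4 = 0.2942 / 0.16 = 1.83875 → 1.839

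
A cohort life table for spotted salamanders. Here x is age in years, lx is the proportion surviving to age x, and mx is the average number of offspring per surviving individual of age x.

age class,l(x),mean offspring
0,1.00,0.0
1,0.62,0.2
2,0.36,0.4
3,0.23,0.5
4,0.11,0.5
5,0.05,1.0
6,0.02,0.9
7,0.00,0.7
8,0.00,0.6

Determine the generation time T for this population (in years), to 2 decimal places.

2.64

lx·mx: 0, 0.124, 0.144, 0.115, 0.055, 0.05, 0.018, 0, 0 → R0 = 0.506
x·lx·mx: 0, 0.124, 0.288, 0.345, 0.22, 0.25, 0.108, 0, 0 → Σ = 1.335
T = 1.335 / 0.506 = 2.63834… → 2.64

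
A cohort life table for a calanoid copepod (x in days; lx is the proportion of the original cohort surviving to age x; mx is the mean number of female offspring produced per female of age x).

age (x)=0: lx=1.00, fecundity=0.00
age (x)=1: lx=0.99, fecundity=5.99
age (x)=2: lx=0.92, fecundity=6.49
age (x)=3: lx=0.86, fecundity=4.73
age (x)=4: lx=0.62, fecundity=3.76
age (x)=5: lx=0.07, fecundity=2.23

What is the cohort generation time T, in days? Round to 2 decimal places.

2.18

lx·mx: 0, 5.9301, 5.9708, 4.0678, 2.3312, 0.1561 → R0 = 18.456
x·lx·mx: 0, 5.9301, 11.9416, 12.2034, 9.3248, 0.7805 → Σ = 40.1804
T = 40.1804 / 18.456 = 2.177091… → 2.18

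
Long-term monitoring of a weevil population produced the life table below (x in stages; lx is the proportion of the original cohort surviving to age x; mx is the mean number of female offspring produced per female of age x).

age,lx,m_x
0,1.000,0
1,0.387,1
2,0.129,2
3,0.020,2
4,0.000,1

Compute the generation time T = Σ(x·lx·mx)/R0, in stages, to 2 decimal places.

lx·mx: 0, 0.387, 0.258, 0.04, 0 → R0 = 0.685
x·lx·mx: 0, 0.387, 0.516, 0.12, 0 → Σ = 1.023
T = 1.023 / 0.685 = 1.493431… → 1.49

1.49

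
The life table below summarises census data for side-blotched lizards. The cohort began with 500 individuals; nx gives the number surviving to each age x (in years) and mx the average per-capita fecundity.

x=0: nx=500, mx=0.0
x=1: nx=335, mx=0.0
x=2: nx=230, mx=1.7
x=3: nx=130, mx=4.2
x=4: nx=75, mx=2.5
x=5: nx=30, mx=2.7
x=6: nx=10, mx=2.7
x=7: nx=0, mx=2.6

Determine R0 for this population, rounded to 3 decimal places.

lx = nx/n0 = nx/500: 1, 0.67, 0.46, 0.26, 0.15, 0.06, 0.02, 0
lx·mx by age: 0, 0, 0.782, 1.092, 0.375, 0.162, 0.054, 0
R0 = Σ lx·mx = 2.465 → 2.465

2.465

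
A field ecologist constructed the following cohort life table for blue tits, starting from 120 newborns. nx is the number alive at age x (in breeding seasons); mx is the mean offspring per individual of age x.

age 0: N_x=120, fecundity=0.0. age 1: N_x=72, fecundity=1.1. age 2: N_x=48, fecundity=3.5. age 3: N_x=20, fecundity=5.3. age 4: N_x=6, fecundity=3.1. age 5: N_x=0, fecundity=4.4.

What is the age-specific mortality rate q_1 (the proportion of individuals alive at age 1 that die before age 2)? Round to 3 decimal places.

0.333

lx = nx/n0 = nx/120: 1, 0.6, 0.4, 0.16667…, 0.05, 0
q_1 = (l_1 − l_2) / l_1 = (0.6 − 0.4) / 0.6
     = 0.2 / 0.6 = 0.333333… → 0.333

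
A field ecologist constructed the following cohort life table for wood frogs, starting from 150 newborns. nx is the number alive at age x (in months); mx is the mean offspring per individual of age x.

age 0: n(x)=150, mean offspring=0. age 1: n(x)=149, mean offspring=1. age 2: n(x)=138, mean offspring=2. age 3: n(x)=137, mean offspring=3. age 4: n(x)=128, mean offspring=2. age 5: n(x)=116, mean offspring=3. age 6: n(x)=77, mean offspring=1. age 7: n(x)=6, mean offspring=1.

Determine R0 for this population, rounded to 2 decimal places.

lx = nx/n0 = nx/150: 1, 0.99333…, 0.92, 0.91333…, 0.85333…, 0.77333…, 0.51333…, 0.04
lx·mx by age: 0, 0.993333…, 1.84, 2.74…, 1.706667…, 2.32…, 0.513333…, 0.04
R0 = Σ lx·mx = 10.153333… → 10.15

10.15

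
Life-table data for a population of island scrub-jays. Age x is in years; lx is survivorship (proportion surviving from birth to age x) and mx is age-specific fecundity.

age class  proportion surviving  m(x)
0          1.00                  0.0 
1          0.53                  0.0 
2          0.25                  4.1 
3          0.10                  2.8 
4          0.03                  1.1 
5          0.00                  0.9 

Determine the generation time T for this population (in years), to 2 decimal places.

2.26

lx·mx: 0, 0, 1.025, 0.28, 0.033, 0 → R0 = 1.338
x·lx·mx: 0, 0, 2.05, 0.84, 0.132, 0 → Σ = 3.022
T = 3.022 / 1.338 = 2.258595… → 2.26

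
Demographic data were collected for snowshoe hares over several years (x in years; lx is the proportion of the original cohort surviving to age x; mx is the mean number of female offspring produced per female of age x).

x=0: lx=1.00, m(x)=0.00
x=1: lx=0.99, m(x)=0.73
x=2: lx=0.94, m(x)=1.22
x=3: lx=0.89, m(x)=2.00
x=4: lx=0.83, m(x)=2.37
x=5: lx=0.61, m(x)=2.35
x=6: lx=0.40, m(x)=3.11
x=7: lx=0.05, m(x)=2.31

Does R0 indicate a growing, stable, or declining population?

growing

R0 = Σ lx·mx = 0 + 0.7227 + 1.1468 + 1.78 + 1.9671 + 1.4335 + 1.244 + 0.1155 = 8.4096
R0 > 1, so the population is growing.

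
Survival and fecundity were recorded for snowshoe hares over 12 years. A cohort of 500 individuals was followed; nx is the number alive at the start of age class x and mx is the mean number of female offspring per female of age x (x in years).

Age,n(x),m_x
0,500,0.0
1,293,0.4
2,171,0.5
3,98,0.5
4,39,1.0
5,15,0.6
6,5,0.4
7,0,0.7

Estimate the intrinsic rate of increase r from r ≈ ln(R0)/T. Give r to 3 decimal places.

lx = nx/n0 = nx/500: 1, 0.586, 0.342, 0.196, 0.078, 0.03, 0.01, 0
R0 = Σ lx·mx = 0 + 0.2344 + 0.171 + 0.098 + 0.078 + 0.018 + 0.004 + 0 = 0.6034
Σ x·lx·mx = 1.2964; T = 1.2964/0.6034 = 2.14849…
r ≈ ln(R0)/T = ln(0.6034)/2.14849… = -0.23513… → -0.235

-0.235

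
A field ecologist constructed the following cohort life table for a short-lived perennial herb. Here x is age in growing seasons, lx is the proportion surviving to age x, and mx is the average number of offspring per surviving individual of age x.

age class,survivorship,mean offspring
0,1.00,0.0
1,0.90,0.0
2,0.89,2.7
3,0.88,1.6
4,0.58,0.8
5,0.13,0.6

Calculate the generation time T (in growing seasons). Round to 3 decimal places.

lx·mx: 0, 0, 2.403, 1.408, 0.464, 0.078 → R0 = 4.353
x·lx·mx: 0, 0, 4.806, 4.224, 1.856, 0.39 → Σ = 11.276
T = 11.276 / 4.353 = 2.590397… → 2.590

2.590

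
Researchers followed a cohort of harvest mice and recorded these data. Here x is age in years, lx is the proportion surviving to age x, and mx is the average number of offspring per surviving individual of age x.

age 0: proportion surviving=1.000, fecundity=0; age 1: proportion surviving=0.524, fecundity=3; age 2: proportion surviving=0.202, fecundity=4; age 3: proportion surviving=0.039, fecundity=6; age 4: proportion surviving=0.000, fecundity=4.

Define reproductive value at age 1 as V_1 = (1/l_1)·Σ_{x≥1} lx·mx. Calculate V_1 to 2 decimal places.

lx·mx for x ≥ 1: 1.572, 0.808, 0.234, 0 → sum = 2.614
V_1 = 2.614 / l_1 = 2.614 / 0.524 = 4.98855… → 4.99

4.99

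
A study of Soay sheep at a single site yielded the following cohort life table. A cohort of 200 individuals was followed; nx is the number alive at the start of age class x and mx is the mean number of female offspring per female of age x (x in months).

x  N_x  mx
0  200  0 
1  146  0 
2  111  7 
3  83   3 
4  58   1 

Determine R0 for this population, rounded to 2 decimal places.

5.42

lx = nx/n0 = nx/200: 1, 0.73, 0.555, 0.415, 0.29
lx·mx by age: 0, 0, 3.885, 1.245, 0.29
R0 = Σ lx·mx = 5.42 → 5.42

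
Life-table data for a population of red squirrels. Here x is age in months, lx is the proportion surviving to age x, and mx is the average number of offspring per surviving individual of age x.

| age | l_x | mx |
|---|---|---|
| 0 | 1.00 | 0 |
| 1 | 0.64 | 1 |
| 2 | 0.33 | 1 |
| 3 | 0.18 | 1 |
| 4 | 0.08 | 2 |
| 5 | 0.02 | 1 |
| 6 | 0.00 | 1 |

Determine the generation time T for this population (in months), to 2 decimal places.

lx·mx: 0, 0.64, 0.33, 0.18, 0.16, 0.02, 0 → R0 = 1.33
x·lx·mx: 0, 0.64, 0.66, 0.54, 0.64, 0.1, 0 → Σ = 2.58
T = 2.58 / 1.33 = 1.93985… → 1.94

1.94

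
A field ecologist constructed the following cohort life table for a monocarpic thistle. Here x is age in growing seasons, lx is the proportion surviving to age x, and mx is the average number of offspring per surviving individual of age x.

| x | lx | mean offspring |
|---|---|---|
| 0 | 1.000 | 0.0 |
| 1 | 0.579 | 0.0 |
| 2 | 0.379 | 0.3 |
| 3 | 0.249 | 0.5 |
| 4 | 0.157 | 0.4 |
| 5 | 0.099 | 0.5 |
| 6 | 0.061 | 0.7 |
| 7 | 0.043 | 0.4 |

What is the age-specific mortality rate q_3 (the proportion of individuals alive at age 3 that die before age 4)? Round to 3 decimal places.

0.369

q_3 = (l_3 − l_4) / l_3 = (0.249 − 0.157) / 0.249
     = 0.092 / 0.249 = 0.369478… → 0.369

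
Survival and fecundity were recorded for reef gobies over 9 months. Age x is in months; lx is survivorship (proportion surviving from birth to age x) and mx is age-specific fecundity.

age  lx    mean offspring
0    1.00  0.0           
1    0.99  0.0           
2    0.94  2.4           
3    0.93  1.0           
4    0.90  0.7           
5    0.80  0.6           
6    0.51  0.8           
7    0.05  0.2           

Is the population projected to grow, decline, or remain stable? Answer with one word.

R0 = Σ lx·mx = 0 + 0 + 2.256 + 0.93 + 0.63 + 0.48 + 0.408 + 0.01 = 4.714
R0 > 1, so the population is growing.

growing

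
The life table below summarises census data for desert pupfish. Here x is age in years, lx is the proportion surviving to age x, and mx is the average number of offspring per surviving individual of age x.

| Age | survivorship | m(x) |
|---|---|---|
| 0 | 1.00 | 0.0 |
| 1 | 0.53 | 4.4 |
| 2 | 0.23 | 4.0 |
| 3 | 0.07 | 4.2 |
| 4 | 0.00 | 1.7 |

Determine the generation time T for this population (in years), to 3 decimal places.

lx·mx: 0, 2.332, 0.92, 0.294, 0 → R0 = 3.546
x·lx·mx: 0, 2.332, 1.84, 0.882, 0 → Σ = 5.054
T = 5.054 / 3.546 = 1.425268… → 1.425

1.425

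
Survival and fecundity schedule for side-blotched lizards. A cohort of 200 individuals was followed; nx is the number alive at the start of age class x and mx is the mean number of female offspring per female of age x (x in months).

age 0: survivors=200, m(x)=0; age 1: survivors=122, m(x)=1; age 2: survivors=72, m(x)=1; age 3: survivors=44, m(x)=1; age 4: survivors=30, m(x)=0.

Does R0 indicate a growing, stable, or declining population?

growing

lx = nx/n0 = nx/200: 1, 0.61, 0.36, 0.22, 0.15
R0 = Σ lx·mx = 0 + 0.61 + 0.36 + 0.22 + 0 = 1.19
R0 > 1, so the population is growing.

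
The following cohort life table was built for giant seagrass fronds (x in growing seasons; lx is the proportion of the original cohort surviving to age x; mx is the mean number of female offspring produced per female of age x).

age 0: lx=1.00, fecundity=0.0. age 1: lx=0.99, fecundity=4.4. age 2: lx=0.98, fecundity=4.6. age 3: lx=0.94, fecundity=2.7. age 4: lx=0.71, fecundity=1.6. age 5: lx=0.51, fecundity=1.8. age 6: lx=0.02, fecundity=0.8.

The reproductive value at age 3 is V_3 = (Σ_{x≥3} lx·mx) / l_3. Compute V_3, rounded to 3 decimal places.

4.902

lx·mx for x ≥ 3: 2.538, 1.136, 0.918, 0.016 → sum = 4.608
V_3 = 4.608 / l_3 = 4.608 / 0.94 = 4.902128… → 4.902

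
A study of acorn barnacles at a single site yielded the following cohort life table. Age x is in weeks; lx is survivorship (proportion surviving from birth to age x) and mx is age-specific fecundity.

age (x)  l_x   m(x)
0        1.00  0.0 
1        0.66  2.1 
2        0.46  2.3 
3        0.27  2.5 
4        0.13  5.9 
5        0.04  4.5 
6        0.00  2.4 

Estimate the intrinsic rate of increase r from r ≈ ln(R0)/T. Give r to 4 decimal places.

R0 = Σ lx·mx = 0 + 1.386 + 1.058 + 0.675 + 0.767 + 0.18 + 0 = 4.066
Σ x·lx·mx = 9.495; T = 9.495/4.066 = 2.33522…
r ≈ ln(R0)/T = ln(4.066)/2.33522… = 0.600654… → 0.6007

0.6007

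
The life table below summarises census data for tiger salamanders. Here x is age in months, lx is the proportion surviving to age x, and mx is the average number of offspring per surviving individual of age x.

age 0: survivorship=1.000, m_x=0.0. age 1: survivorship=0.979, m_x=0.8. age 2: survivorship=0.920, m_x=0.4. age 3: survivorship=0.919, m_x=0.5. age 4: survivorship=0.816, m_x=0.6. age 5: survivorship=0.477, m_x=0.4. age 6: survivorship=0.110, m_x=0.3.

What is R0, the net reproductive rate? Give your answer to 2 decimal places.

2.32

lx·mx by age: 0, 0.7832, 0.368, 0.4595, 0.4896, 0.1908, 0.033
R0 = Σ lx·mx = 2.3241 → 2.32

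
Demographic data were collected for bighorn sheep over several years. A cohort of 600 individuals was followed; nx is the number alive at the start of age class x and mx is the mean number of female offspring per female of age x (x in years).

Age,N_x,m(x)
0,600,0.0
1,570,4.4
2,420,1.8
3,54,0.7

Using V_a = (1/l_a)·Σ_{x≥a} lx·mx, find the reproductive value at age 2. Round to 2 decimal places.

1.89

lx = nx/n0 = nx/600: 1, 0.95, 0.7, 0.09
lx·mx for x ≥ 2: 1.26, 0.063 → sum = 1.323
V_2 = 1.323 / l_2 = 1.323 / 0.7 = 1.89 → 1.89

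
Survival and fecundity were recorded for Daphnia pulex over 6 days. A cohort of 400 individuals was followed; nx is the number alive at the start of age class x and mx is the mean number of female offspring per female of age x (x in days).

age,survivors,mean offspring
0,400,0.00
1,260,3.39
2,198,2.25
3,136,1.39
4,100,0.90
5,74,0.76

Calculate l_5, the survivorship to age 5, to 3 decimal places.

l_5 = n_5/n_0 = 74/400 = 0.185 → 0.185

0.185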